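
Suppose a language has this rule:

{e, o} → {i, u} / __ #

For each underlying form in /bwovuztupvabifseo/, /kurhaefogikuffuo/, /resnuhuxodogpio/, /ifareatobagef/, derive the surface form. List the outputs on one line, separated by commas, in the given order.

/bwovuztupvabifseo/: /o/ is a mid vowel in word-final position, so it raises to [u]. → [bwovuztupvabifseu].
/kurhaefogikuffuo/: /o/ is a mid vowel in word-final position, so it raises to [u]. → [kurhaefogikuffuu].
/resnuhuxodogpio/: /o/ is a mid vowel in word-final position, so it raises to [u]. → [resnuhuxodogpiu].
/ifareatobagef/: the rule's environment is not met; surfaces unchanged as [ifareatobagef].

bwovuztupvabifseu, kurhaefogikuffuu, resnuhuxodogpiu, ifareatobagef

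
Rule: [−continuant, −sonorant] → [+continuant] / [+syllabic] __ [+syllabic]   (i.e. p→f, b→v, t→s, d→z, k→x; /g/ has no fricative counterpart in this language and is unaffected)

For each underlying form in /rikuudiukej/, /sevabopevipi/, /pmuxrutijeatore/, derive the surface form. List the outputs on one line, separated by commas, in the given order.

/rikuudiukej/: /k/ is a stop between vowels /i/ and /u/, so it spirantizes to the fricative [x]. /d/ is a stop between vowels /u/ and /i/, so it spirantizes to the fricative [z]. /k/ is a stop between vowels /u/ and /e/, so it spirantizes to the fricative [x]. → [rixuuziuxej].
/sevabopevipi/: /b/ is a stop between vowels /a/ and /o/, so it spirantizes to the fricative [v]. /p/ is a stop between vowels /o/ and /e/, so it spirantizes to the fricative [f]. /p/ is a stop between vowels /i/ and /i/, so it spirantizes to the fricative [f]. → [sevavofevifi].
/pmuxrutijeatore/: /t/ is a stop between vowels /u/ and /i/, so it spirantizes to the fricative [s]. /t/ is a stop between vowels /a/ and /o/, so it spirantizes to the fricative [s]. → [pmuxrusijeasore].

rixuuziuxej, sevavofevifi, pmuxrusijeasore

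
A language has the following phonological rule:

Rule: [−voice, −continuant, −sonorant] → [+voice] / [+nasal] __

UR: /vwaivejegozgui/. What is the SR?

No segment of /vwaivejegozgui/ meets the structural description of the rule, so the form surfaces unchanged.

vwaivejegozgui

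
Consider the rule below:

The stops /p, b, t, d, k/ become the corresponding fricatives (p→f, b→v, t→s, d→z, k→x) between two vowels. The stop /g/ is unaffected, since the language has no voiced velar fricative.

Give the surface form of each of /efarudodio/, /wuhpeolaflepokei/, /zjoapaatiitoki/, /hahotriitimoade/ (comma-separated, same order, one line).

/efarudodio/: /d/ is a stop between vowels /u/ and /o/, so it spirantizes to the fricative [z]. /d/ is a stop between vowels /o/ and /i/, so it spirantizes to the fricative [z]. → [efaruzozio].
/wuhpeolaflepokei/: /p/ is a stop between vowels /e/ and /o/, so it spirantizes to the fricative [f]. /k/ is a stop between vowels /o/ and /e/, so it spirantizes to the fricative [x]. → [wuhpeolaflefoxei].
/zjoapaatiitoki/: /p/ is a stop between vowels /a/ and /a/, so it spirantizes to the fricative [f]. /t/ is a stop between vowels /a/ and /i/, so it spirantizes to the fricative [s]. /t/ is a stop between vowels /i/ and /o/, so it spirantizes to the fricative [s]. /k/ is a stop between vowels /o/ and /i/, so it spirantizes to the fricative [x]. → [zjoafaasiisoxi].
/hahotriitimoade/: /t/ is a stop between vowels /i/ and /i/, so it spirantizes to the fricative [s]. /d/ is a stop between vowels /a/ and /e/, so it spirantizes to the fricative [z]. → [hahotriisimoaze].

efaruzozio, wuhpeolaflefoxei, zjoafaasiisoxi, hahotriisimoaze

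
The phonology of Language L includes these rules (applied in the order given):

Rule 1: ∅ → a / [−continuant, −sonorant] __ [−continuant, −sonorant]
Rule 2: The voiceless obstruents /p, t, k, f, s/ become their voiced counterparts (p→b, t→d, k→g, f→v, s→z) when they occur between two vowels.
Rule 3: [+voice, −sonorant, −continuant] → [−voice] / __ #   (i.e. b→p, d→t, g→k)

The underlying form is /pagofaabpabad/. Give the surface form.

pagovaabababat

Rule 1 (stop-cluster a-epenthesis): /b/ and /p/ form a stop–stop cluster, so [a] is inserted between them. /pagofaabpabad/ → pagofaabapabad.
Rule 2 (intervocalic voicing): /f/ is a voiceless obstruent between vowels /o/ and /a/, so it voices to [v]. /p/ is a voiceless obstruent between vowels /a/ and /a/, so it voices to [b]. /pagofaabapabad/ → pagovaabababad.
Rule 3 (final devoicing): /d/ is a voiced stop in word-final position, so it devoices to [t]. /pagovaabababad/ → pagovaabababat.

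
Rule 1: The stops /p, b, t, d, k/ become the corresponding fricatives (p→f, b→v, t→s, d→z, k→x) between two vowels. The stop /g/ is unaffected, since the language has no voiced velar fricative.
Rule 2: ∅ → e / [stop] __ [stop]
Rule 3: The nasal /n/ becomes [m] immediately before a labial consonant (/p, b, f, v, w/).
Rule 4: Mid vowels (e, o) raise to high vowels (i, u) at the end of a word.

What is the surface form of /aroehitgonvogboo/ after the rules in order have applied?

Rule 1 (intervocalic spirantization): no segment meets the environment; /aroehitgonvogboo/ is unchanged.
Rule 2 (stop-cluster e-epenthesis): /t/ and /g/ form a stop–stop cluster, so [e] is inserted between them. /g/ and /b/ form a stop–stop cluster, so [e] is inserted between them. /aroehitgonvogboo/ → aroehitegonvogeboo.
Rule 3 (nasal place assimilation): /n/ precedes the labial consonant /v/, so it assimilates in place to [m]. /aroehitegonvogeboo/ → aroehitegomvogeboo.
Rule 4 (final vowel raising): /o/ is a mid vowel in word-final position, so it raises to [u]. /aroehitegomvogeboo/ → aroehitegomvogebou.

aroehitegomvogebou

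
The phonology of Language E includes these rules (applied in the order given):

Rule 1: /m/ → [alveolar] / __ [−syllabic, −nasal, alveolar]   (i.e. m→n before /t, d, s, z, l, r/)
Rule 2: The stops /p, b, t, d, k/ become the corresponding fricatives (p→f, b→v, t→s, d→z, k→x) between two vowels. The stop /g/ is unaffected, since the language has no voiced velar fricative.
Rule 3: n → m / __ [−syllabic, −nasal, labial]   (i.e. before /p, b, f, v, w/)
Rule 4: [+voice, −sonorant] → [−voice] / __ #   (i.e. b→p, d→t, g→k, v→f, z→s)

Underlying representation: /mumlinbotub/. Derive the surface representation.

munlimbosup

Rule 1 (nasal place assimilation): /m/ precedes the alveolar consonant /l/, so it assimilates in place to [n]. /mumlinbotub/ → munlinbotub.
Rule 2 (intervocalic spirantization): /t/ is a stop between vowels /o/ and /u/, so it spirantizes to the fricative [s]. /munlinbotub/ → munlinbosub.
Rule 3 (nasal place assimilation): /n/ precedes the labial consonant /b/, so it assimilates in place to [m]. /munlinbosub/ → munlimbosub.
Rule 4 (final devoicing): /b/ is a voiced obstruent in word-final position, so it devoices to [p]. /munlimbosub/ → munlimbosup.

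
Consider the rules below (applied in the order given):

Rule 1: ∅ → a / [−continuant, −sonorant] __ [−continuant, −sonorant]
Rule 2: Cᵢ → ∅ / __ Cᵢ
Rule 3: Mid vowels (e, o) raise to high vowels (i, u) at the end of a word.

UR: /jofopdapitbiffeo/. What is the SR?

Rule 1 (stop-cluster a-epenthesis): /p/ and /d/ form a stop–stop cluster, so [a] is inserted between them. /t/ and /b/ form a stop–stop cluster, so [a] is inserted between them. /jofopdapitbiffeo/ → jofopadapitabiffeo.
Rule 2 (degemination): /ff/ is a geminate; the first /f/ deletes. /jofopadapitabiffeo/ → jofopadapitabifeo.
Rule 3 (final vowel raising): /o/ is a mid vowel in word-final position, so it raises to [u]. /jofopadapitabifeo/ → jofopadapitabifeu.

jofopadapitabifeu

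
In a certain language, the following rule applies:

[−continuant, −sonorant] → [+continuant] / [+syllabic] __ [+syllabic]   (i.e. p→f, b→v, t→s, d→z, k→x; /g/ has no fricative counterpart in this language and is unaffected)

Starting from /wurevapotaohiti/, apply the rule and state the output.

wurevafosaohisi

/p/ is a stop between vowels /a/ and /o/, so it spirantizes to the fricative [f].
/t/ is a stop between vowels /o/ and /a/, so it spirantizes to the fricative [s].
/t/ is a stop between vowels /i/ and /i/, so it spirantizes to the fricative [s].
Surface form: [wurevafosaohisi].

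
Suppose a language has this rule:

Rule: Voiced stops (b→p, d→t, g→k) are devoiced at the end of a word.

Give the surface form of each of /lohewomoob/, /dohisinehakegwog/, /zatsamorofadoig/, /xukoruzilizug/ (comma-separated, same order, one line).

/lohewomoob/: /b/ is a voiced stop in word-final position, so it devoices to [p]. → [lohewomoop].
/dohisinehakegwog/: /g/ is a voiced stop in word-final position, so it devoices to [k]. → [dohisinehakegwok].
/zatsamorofadoig/: /g/ is a voiced stop in word-final position, so it devoices to [k]. → [zatsamorofadoik].
/xukoruzilizug/: /g/ is a voiced stop in word-final position, so it devoices to [k]. → [xukoruzilizuk].

lohewomoop, dohisinehakegwok, zatsamorofadoik, xukoruzilizuk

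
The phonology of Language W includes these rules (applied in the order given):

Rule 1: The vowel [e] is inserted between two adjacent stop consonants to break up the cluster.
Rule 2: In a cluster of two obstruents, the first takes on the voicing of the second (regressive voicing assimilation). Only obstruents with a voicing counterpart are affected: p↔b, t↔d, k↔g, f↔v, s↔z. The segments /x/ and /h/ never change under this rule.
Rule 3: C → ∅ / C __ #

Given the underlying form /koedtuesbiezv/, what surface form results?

Rule 1 (stop-cluster e-epenthesis): /d/ and /t/ form a stop–stop cluster, so [e] is inserted between them. /koedtuesbiezv/ → koedetuesbiezv.
Rule 2 (regressive voicing assimilation): /s/ precedes the voiced obstruent /b/, so it voices to [z] by assimilation. /koedetuesbiezv/ → koedetuezbiezv.
Rule 3 (final cluster simplification): /v/ is the second consonant of a word-final cluster /zv/, so it deletes. /koedetuezbiezv/ → koedetuezbiez.

koedetuezbiez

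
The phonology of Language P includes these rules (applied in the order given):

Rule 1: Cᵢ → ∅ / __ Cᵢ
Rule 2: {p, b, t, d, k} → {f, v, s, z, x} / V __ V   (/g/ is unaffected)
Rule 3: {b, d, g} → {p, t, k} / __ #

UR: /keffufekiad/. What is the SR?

Rule 1 (degemination): /ff/ is a geminate; the first /f/ deletes. /keffufekiad/ → kefufekiad.
Rule 2 (intervocalic spirantization): /k/ is a stop between vowels /e/ and /i/, so it spirantizes to the fricative [x]. /kefufekiad/ → kefufexiad.
Rule 3 (final devoicing): /d/ is a voiced stop in word-final position, so it devoices to [t]. /kefufexiad/ → kefufexiat.

kefufexiat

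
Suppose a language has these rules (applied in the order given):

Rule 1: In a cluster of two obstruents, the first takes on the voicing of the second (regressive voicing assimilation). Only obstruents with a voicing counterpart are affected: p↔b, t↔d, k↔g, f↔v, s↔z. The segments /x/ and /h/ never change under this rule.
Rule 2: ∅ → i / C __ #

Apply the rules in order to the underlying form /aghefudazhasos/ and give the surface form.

Rule 1 (regressive voicing assimilation): /g/ precedes the voiceless obstruent /h/, so it devoices to [k] by assimilation. /z/ precedes the voiceless obstruent /h/, so it devoices to [s] by assimilation. /aghefudazhasos/ → akhefudashasos.
Rule 2 (final i-epenthesis): the form ends in the consonant /s/, so [i] is inserted word-finally. /akhefudashasos/ → akhefudashasosi.

akhefudashasosi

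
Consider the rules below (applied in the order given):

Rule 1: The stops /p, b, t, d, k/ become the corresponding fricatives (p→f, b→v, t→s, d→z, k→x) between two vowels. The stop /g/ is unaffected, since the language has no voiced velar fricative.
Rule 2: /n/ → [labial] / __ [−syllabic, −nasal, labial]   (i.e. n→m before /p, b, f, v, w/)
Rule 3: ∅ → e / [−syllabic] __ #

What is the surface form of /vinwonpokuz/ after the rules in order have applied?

vimwompoxuze

Rule 1 (intervocalic spirantization): /k/ is a stop between vowels /o/ and /u/, so it spirantizes to the fricative [x]. /vinwonpokuz/ → vinwonpoxuz.
Rule 2 (nasal place assimilation): /n/ precedes the labial consonant /w/, so it assimilates in place to [m]. /n/ precedes the labial consonant /p/, so it assimilates in place to [m]. /vinwonpoxuz/ → vimwompoxuz.
Rule 3 (final e-epenthesis): the form ends in the consonant /z/, so [e] is inserted word-finally. /vimwompoxuz/ → vimwompoxuze.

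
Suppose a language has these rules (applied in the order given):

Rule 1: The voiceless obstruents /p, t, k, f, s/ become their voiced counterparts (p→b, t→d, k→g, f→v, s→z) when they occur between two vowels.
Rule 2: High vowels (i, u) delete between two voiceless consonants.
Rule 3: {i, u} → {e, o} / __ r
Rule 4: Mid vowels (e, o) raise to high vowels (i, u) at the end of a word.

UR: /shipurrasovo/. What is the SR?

shiborrazovu

Rule 1 (intervocalic voicing): /p/ is a voiceless obstruent between vowels /i/ and /u/, so it voices to [b]. /s/ is a voiceless obstruent between vowels /a/ and /o/, so it voices to [z]. /shipurrasovo/ → shiburrazovo.
Rule 2 (high vowel syncope): no segment meets the environment; /shiburrazovo/ is unchanged.
Rule 3 (pre-rhotic lowering): /u/ is a high vowel immediately before /r/, so it lowers to [o]. /shiburrazovo/ → shiborrazovo.
Rule 4 (final vowel raising): /o/ is a mid vowel in word-final position, so it raises to [u]. /shiborrazovo/ → shiborrazovu.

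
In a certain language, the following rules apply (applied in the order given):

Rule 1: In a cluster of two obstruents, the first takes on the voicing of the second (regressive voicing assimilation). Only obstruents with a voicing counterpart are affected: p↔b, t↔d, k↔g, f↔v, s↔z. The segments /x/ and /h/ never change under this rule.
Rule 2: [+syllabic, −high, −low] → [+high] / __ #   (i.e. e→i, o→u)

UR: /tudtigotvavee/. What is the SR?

tuttigodvavei

Rule 1 (regressive voicing assimilation): /d/ precedes the voiceless obstruent /t/, so it devoices to [t] by assimilation. /t/ precedes the voiced obstruent /v/, so it voices to [d] by assimilation. /tudtigotvavee/ → tuttigodvavee.
Rule 2 (final vowel raising): /e/ is a mid vowel in word-final position, so it raises to [i]. /tuttigodvavee/ → tuttigodvavei.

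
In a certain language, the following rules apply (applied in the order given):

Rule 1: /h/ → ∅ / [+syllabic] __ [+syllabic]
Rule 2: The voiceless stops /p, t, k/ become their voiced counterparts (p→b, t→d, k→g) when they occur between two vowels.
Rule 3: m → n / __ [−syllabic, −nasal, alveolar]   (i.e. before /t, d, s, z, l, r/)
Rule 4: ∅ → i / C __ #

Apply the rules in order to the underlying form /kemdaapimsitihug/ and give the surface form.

kendaabinsidiugi

Rule 1 (intervocalic h-deletion): /h/ occurs between vowels /i/ and /u/, so it deletes. /kemdaapimsitihug/ → kemdaapimsitiug.
Rule 2 (intervocalic voicing): /p/ is a voiceless stop between vowels /a/ and /i/, so it voices to [b]. /t/ is a voiceless stop between vowels /i/ and /i/, so it voices to [d]. /kemdaapimsitiug/ → kemdaabimsidiug.
Rule 3 (nasal place assimilation): /m/ precedes the alveolar consonant /d/, so it assimilates in place to [n]. /m/ precedes the alveolar consonant /s/, so it assimilates in place to [n]. /kemdaabimsidiug/ → kendaabinsidiug.
Rule 4 (final i-epenthesis): the form ends in the consonant /g/, so [i] is inserted word-finally. /kendaabinsidiug/ → kendaabinsidiugi.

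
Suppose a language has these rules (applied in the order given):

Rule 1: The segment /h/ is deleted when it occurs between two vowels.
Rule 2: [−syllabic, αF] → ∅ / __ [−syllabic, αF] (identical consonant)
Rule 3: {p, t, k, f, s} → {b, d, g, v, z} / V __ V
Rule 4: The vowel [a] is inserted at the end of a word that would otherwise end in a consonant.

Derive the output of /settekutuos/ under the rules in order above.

Rule 1 (intervocalic h-deletion): no segment meets the environment; /settekutuos/ is unchanged.
Rule 2 (degemination): /tt/ is a geminate; the first /t/ deletes. /settekutuos/ → setekutuos.
Rule 3 (intervocalic voicing): /t/ is a voiceless obstruent between vowels /e/ and /e/, so it voices to [d]. /k/ is a voiceless obstruent between vowels /e/ and /u/, so it voices to [g]. /t/ is a voiceless obstruent between vowels /u/ and /u/, so it voices to [d]. /setekutuos/ → sedeguduos.
Rule 4 (final a-epenthesis): the form ends in the consonant /s/, so [a] is inserted word-finally. /sedeguduos/ → sedeguduosa.

sedeguduosa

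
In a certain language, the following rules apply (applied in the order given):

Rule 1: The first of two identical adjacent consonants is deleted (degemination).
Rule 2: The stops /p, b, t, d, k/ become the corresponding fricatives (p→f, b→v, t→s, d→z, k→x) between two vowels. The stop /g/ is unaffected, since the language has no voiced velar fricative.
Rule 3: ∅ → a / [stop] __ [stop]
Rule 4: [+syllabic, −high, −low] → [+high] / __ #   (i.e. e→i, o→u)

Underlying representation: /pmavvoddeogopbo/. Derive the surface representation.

pmavozeogopabu

Rule 1 (degemination): /vv/ is a geminate; the first /v/ deletes. /dd/ is a geminate; the first /d/ deletes. /pmavvoddeogopbo/ → pmavodeogopbo.
Rule 2 (intervocalic spirantization): /d/ is a stop between vowels /o/ and /e/, so it spirantizes to the fricative [z]. /pmavodeogopbo/ → pmavozeogopbo.
Rule 3 (stop-cluster a-epenthesis): /p/ and /b/ form a stop–stop cluster, so [a] is inserted between them. /pmavozeogopbo/ → pmavozeogopabo.
Rule 4 (final vowel raising): /o/ is a mid vowel in word-final position, so it raises to [u]. /pmavozeogopabo/ → pmavozeogopabu.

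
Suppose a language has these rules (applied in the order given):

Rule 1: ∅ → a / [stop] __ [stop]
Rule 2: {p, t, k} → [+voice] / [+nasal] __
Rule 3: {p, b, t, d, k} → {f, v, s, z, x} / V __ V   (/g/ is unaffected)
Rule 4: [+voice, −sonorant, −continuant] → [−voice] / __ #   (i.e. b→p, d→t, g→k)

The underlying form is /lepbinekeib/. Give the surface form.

lefavinexeip

Rule 1 (stop-cluster a-epenthesis): /p/ and /b/ form a stop–stop cluster, so [a] is inserted between them. /lepbinekeib/ → lepabinekeib.
Rule 2 (post-nasal voicing): no segment meets the environment; /lepabinekeib/ is unchanged.
Rule 3 (intervocalic spirantization): /p/ is a stop between vowels /e/ and /a/, so it spirantizes to the fricative [f]. /b/ is a stop between vowels /a/ and /i/, so it spirantizes to the fricative [v]. /k/ is a stop between vowels /e/ and /e/, so it spirantizes to the fricative [x]. /lepabinekeib/ → lefavinexeib.
Rule 4 (final devoicing): /b/ is a voiced stop in word-final position, so it devoices to [p]. /lefavinexeib/ → lefavinexeip.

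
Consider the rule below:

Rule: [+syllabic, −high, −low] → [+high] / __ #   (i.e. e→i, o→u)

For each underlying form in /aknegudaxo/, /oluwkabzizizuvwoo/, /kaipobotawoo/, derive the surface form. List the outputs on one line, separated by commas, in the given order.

/aknegudaxo/: /o/ is a mid vowel in word-final position, so it raises to [u]. → [aknegudaxu].
/oluwkabzizizuvwoo/: /o/ is a mid vowel in word-final position, so it raises to [u]. → [oluwkabzizizuvwou].
/kaipobotawoo/: /o/ is a mid vowel in word-final position, so it raises to [u]. → [kaipobotawou].

aknegudaxu, oluwkabzizizuvwou, kaipobotawou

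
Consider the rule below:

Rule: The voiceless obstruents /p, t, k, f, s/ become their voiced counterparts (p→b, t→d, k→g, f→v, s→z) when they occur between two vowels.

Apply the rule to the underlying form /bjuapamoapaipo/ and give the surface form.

/p/ is a voiceless obstruent between vowels /a/ and /a/, so it voices to [b].
/p/ is a voiceless obstruent between vowels /a/ and /a/, so it voices to [b].
/p/ is a voiceless obstruent between vowels /i/ and /o/, so it voices to [b].
Surface form: [bjuabamoabaibo].

bjuabamoabaibo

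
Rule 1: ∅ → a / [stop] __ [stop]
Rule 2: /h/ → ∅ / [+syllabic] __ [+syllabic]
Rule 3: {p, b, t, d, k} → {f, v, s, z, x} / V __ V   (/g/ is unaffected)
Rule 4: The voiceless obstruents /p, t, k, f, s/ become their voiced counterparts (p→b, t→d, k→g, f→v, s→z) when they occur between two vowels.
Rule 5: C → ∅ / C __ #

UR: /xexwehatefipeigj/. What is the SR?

xexweazeviveig

Rule 1 (stop-cluster a-epenthesis): no segment meets the environment; /xexwehatefipeigj/ is unchanged.
Rule 2 (intervocalic h-deletion): /h/ occurs between vowels /e/ and /a/, so it deletes. /xexwehatefipeigj/ → xexweatefipeigj.
Rule 3 (intervocalic spirantization): /t/ is a stop between vowels /a/ and /e/, so it spirantizes to the fricative [s]. /p/ is a stop between vowels /i/ and /e/, so it spirantizes to the fricative [f]. /xexweatefipeigj/ → xexweasefifeigj.
Rule 4 (intervocalic voicing): /s/ is a voiceless obstruent between vowels /a/ and /e/, so it voices to [z]. /f/ is a voiceless obstruent between vowels /e/ and /i/, so it voices to [v]. /f/ is a voiceless obstruent between vowels /i/ and /e/, so it voices to [v]. /xexweasefifeigj/ → xexweazeviveigj.
Rule 5 (final cluster simplification): /j/ is the second consonant of a word-final cluster /gj/, so it deletes. /xexweazeviveigj/ → xexweazeviveig.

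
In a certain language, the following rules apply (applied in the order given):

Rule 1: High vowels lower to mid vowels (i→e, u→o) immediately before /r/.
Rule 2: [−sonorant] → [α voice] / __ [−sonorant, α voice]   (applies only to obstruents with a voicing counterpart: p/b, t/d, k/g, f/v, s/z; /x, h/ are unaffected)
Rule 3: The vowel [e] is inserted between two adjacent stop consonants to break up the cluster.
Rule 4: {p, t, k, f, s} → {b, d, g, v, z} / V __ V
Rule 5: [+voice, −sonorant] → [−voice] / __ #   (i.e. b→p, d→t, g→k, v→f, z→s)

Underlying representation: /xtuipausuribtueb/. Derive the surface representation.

xtuibauzoribeduep

Rule 1 (pre-rhotic lowering): /u/ is a high vowel immediately before /r/, so it lowers to [o]. /xtuipausuribtueb/ → xtuipausoribtueb.
Rule 2 (regressive voicing assimilation): /b/ precedes the voiceless obstruent /t/, so it devoices to [p] by assimilation. /xtuipausoribtueb/ → xtuipausoriptueb.
Rule 3 (stop-cluster e-epenthesis): /p/ and /t/ form a stop–stop cluster, so [e] is inserted between them. /xtuipausoriptueb/ → xtuipausoripetueb.
Rule 4 (intervocalic voicing): /p/ is a voiceless obstruent between vowels /i/ and /a/, so it voices to [b]. /s/ is a voiceless obstruent between vowels /u/ and /o/, so it voices to [z]. /p/ is a voiceless obstruent between vowels /i/ and /e/, so it voices to [b]. /t/ is a voiceless obstruent between vowels /e/ and /u/, so it voices to [d]. /xtuipausoripetueb/ → xtuibauzoribedueb.
Rule 5 (final devoicing): /b/ is a voiced obstruent in word-final position, so it devoices to [p]. /xtuibauzoribedueb/ → xtuibauzoribeduep.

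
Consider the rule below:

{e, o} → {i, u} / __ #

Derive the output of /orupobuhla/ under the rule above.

No segment of /orupobuhla/ meets the structural description of the rule, so the form surfaces unchanged.

orupobuhla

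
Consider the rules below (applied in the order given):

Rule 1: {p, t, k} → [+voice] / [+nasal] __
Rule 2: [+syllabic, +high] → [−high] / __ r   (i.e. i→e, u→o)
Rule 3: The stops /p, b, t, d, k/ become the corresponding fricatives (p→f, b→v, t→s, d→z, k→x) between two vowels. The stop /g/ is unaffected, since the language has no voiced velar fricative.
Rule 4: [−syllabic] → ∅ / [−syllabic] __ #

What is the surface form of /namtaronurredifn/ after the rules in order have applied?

namdaronorrezif

Rule 1 (post-nasal voicing): /t/ is a voiceless stop immediately after the nasal /m/, so it voices to [d]. /namtaronurredifn/ → namdaronurredifn.
Rule 2 (pre-rhotic lowering): /u/ is a high vowel immediately before /r/, so it lowers to [o]. /namdaronurredifn/ → namdaronorredifn.
Rule 3 (intervocalic spirantization): /d/ is a stop between vowels /e/ and /i/, so it spirantizes to the fricative [z]. /namdaronorredifn/ → namdaronorrezifn.
Rule 4 (final cluster simplification): /n/ is the second consonant of a word-final cluster /fn/, so it deletes. /namdaronorrezifn/ → namdaronorrezif.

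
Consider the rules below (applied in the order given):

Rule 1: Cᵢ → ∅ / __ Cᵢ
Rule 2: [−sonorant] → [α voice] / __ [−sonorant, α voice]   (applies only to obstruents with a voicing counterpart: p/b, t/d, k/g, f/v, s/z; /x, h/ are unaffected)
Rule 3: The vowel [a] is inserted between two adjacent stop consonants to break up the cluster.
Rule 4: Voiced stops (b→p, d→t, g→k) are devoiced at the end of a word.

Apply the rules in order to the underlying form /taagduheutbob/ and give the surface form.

Rule 1 (degemination): no segment meets the environment; /taagduheutbob/ is unchanged.
Rule 2 (regressive voicing assimilation): /t/ precedes the voiced obstruent /b/, so it voices to [d] by assimilation. /taagduheutbob/ → taagduheudbob.
Rule 3 (stop-cluster a-epenthesis): /g/ and /d/ form a stop–stop cluster, so [a] is inserted between them. /d/ and /b/ form a stop–stop cluster, so [a] is inserted between them. /taagduheudbob/ → taagaduheudabob.
Rule 4 (final devoicing): /b/ is a voiced stop in word-final position, so it devoices to [p]. /taagaduheudabob/ → taagaduheudabop.

taagaduheudabop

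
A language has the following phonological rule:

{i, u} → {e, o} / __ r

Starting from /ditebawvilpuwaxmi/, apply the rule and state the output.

No segment of /ditebawvilpuwaxmi/ meets the structural description of the rule, so the form surfaces unchanged.

ditebawvilpuwaxmi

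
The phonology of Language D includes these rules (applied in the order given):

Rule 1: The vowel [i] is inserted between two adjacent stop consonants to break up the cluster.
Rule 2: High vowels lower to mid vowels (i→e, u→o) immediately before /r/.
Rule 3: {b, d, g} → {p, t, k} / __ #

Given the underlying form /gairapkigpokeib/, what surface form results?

Rule 1 (stop-cluster i-epenthesis): /p/ and /k/ form a stop–stop cluster, so [i] is inserted between them. /g/ and /p/ form a stop–stop cluster, so [i] is inserted between them. /gairapkigpokeib/ → gairapikigipokeib.
Rule 2 (pre-rhotic lowering): /i/ is a high vowel immediately before /r/, so it lowers to [e]. /gairapikigipokeib/ → gaerapikigipokeib.
Rule 3 (final devoicing): /b/ is a voiced stop in word-final position, so it devoices to [p]. /gaerapikigipokeib/ → gaerapikigipokeip.

gaerapikigipokeip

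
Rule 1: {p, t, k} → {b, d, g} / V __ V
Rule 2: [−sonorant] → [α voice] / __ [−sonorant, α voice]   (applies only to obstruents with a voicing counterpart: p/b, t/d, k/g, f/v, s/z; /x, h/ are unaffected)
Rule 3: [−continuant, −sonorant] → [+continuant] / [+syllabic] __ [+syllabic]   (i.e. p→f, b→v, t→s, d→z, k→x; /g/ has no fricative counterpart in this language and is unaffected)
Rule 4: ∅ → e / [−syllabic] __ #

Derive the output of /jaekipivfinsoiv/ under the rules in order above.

jaegiviffinsoive

Rule 1 (intervocalic voicing): /k/ is a voiceless stop between vowels /e/ and /i/, so it voices to [g]. /p/ is a voiceless stop between vowels /i/ and /i/, so it voices to [b]. /jaekipivfinsoiv/ → jaegibivfinsoiv.
Rule 2 (regressive voicing assimilation): /v/ precedes the voiceless obstruent /f/, so it devoices to [f] by assimilation. /jaegibivfinsoiv/ → jaegibiffinsoiv.
Rule 3 (intervocalic spirantization): /b/ is a stop between vowels /i/ and /i/, so it spirantizes to the fricative [v]. /jaegibiffinsoiv/ → jaegiviffinsoiv.
Rule 4 (final e-epenthesis): the form ends in the consonant /v/, so [e] is inserted word-finally. /jaegiviffinsoiv/ → jaegiviffinsoive.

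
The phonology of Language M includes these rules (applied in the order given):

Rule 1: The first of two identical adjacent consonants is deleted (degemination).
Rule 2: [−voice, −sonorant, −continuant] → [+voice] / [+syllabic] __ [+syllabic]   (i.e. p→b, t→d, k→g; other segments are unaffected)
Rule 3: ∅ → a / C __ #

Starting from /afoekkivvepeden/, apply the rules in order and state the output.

afoegivebedena

Rule 1 (degemination): /kk/ is a geminate; the first /k/ deletes. /vv/ is a geminate; the first /v/ deletes. /afoekkivvepeden/ → afoekivepeden.
Rule 2 (intervocalic voicing): /k/ is a voiceless stop between vowels /e/ and /i/, so it voices to [g]. /p/ is a voiceless stop between vowels /e/ and /e/, so it voices to [b]. /afoekivepeden/ → afoegivebeden.
Rule 3 (final a-epenthesis): the form ends in the consonant /n/, so [a] is inserted word-finally. /afoegivebeden/ → afoegivebedena.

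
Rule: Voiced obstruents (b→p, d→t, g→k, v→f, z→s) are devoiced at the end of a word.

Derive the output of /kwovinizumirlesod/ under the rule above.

Scanning /kwovinizumirlesod/: /v/ at position 4 is not in the conditioning environment; /z/ at position 8 is not in the conditioning environment; /d/ is a voiced obstruent in word-final position, so it devoices to [t].
Result: [kwovinizumirlesot].

kwovinizumirlesot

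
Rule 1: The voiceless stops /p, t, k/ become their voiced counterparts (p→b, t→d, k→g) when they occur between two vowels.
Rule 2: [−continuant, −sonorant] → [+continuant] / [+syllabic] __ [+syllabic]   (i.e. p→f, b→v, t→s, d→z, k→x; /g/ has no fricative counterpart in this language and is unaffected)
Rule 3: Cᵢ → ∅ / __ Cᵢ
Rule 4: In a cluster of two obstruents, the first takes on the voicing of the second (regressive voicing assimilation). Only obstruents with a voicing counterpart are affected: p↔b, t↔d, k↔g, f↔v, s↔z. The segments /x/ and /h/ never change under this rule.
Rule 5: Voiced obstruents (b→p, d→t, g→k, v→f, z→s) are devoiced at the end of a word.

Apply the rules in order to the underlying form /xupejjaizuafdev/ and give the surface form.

Rule 1 (intervocalic voicing): /p/ is a voiceless stop between vowels /u/ and /e/, so it voices to [b]. /xupejjaizuafdev/ → xubejjaizuafdev.
Rule 2 (intervocalic spirantization): /b/ is a stop between vowels /u/ and /e/, so it spirantizes to the fricative [v]. /xubejjaizuafdev/ → xuvejjaizuafdev.
Rule 3 (degemination): /jj/ is a geminate; the first /j/ deletes. /xuvejjaizuafdev/ → xuvejaizuafdev.
Rule 4 (regressive voicing assimilation): /f/ precedes the voiced obstruent /d/, so it voices to [v] by assimilation. /xuvejaizuafdev/ → xuvejaizuavdev.
Rule 5 (final devoicing): /v/ is a voiced obstruent in word-final position, so it devoices to [f]. /xuvejaizuavdev/ → xuvejaizuavdef.

xuvejaizuavdef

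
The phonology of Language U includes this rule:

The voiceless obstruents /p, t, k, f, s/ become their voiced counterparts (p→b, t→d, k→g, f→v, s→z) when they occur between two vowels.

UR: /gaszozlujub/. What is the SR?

No segment of /gaszozlujub/ meets the structural description of the rule, so the form surfaces unchanged.

gaszozlujub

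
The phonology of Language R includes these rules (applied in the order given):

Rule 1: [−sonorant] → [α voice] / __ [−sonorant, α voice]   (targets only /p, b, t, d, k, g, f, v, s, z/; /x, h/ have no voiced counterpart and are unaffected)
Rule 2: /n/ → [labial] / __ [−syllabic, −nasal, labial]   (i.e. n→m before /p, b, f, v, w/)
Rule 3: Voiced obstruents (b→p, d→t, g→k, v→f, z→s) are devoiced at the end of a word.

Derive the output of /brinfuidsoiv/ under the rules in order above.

Rule 1 (regressive voicing assimilation): /d/ precedes the voiceless obstruent /s/, so it devoices to [t] by assimilation. /brinfuidsoiv/ → brinfuitsoiv.
Rule 2 (nasal place assimilation): /n/ precedes the labial consonant /f/, so it assimilates in place to [m]. /brinfuitsoiv/ → brimfuitsoiv.
Rule 3 (final devoicing): /v/ is a voiced obstruent in word-final position, so it devoices to [f]. /brimfuitsoiv/ → brimfuitsoif.

brimfuitsoif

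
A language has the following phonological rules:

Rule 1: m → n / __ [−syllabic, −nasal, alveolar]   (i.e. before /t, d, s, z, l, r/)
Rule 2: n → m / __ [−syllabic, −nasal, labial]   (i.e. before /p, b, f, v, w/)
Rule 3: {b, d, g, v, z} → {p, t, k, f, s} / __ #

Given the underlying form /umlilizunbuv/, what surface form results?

Rule 1 (nasal place assimilation): /m/ precedes the alveolar consonant /l/, so it assimilates in place to [n]. /umlilizunbuv/ → unlilizunbuv.
Rule 2 (nasal place assimilation): /n/ precedes the labial consonant /b/, so it assimilates in place to [m]. /unlilizunbuv/ → unlilizumbuv.
Rule 3 (final devoicing): /v/ is a voiced obstruent in word-final position, so it devoices to [f]. /unlilizumbuv/ → unlilizumbuf.

unlilizumbuf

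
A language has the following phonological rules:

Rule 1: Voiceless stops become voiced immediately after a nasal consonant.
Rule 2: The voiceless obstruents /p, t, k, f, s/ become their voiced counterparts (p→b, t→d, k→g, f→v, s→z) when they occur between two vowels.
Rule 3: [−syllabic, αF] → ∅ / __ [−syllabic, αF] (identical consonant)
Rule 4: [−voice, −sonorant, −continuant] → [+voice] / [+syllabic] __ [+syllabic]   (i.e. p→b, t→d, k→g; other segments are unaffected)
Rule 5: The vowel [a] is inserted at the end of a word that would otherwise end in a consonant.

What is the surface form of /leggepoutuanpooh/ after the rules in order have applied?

legebouduanbooha

Rule 1 (post-nasal voicing): /p/ is a voiceless stop immediately after the nasal /n/, so it voices to [b]. /leggepoutuanpooh/ → leggepoutuanbooh.
Rule 2 (intervocalic voicing): /p/ is a voiceless obstruent between vowels /e/ and /o/, so it voices to [b]. /t/ is a voiceless obstruent between vowels /u/ and /u/, so it voices to [d]. /leggepoutuanbooh/ → leggebouduanbooh.
Rule 3 (degemination): /gg/ is a geminate; the first /g/ deletes. /leggebouduanbooh/ → legebouduanbooh.
Rule 4 (intervocalic voicing): no segment meets the environment; /legebouduanbooh/ is unchanged.
Rule 5 (final a-epenthesis): the form ends in the consonant /h/, so [a] is inserted word-finally. /legebouduanbooh/ → legebouduanbooha.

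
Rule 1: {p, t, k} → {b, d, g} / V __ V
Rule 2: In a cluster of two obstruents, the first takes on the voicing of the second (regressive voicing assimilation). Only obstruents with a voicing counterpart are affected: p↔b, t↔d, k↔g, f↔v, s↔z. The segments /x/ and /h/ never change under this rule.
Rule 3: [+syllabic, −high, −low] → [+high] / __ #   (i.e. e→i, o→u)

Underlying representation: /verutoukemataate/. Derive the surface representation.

Rule 1 (intervocalic voicing): /t/ is a voiceless stop between vowels /u/ and /o/, so it voices to [d]. /k/ is a voiceless stop between vowels /u/ and /e/, so it voices to [g]. /t/ is a voiceless stop between vowels /a/ and /a/, so it voices to [d]. /t/ is a voiceless stop between vowels /a/ and /e/, so it voices to [d]. /verutoukemataate/ → verudougemadaade.
Rule 2 (regressive voicing assimilation): no segment meets the environment; /verudougemadaade/ is unchanged.
Rule 3 (final vowel raising): /e/ is a mid vowel in word-final position, so it raises to [i]. /verudougemadaade/ → verudougemadaadi.

verudougemadaadi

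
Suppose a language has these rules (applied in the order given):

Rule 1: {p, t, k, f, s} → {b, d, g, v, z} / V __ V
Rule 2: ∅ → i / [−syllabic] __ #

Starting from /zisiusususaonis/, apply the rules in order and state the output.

Rule 1 (intervocalic voicing): /s/ is a voiceless obstruent between vowels /i/ and /i/, so it voices to [z]. /s/ is a voiceless obstruent between vowels /u/ and /u/, so it voices to [z]. /s/ is a voiceless obstruent between vowels /u/ and /u/, so it voices to [z]. /s/ is a voiceless obstruent between vowels /u/ and /a/, so it voices to [z]. /zisiusususaonis/ → ziziuzuzuzaonis.
Rule 2 (final i-epenthesis): the form ends in the consonant /s/, so [i] is inserted word-finally. /ziziuzuzuzaonis/ → ziziuzuzuzaonisi.

ziziuzuzuzaonisi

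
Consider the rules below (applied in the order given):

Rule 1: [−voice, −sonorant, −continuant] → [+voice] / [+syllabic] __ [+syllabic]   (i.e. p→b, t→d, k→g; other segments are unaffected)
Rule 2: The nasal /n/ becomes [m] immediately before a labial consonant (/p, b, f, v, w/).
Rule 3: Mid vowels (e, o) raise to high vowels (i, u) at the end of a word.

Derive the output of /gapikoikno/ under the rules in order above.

Rule 1 (intervocalic voicing): /p/ is a voiceless stop between vowels /a/ and /i/, so it voices to [b]. /k/ is a voiceless stop between vowels /i/ and /o/, so it voices to [g]. /gapikoikno/ → gabigoikno.
Rule 2 (nasal place assimilation): no segment meets the environment; /gabigoikno/ is unchanged.
Rule 3 (final vowel raising): /o/ is a mid vowel in word-final position, so it raises to [u]. /gabigoikno/ → gabigoiknu.

gabigoiknu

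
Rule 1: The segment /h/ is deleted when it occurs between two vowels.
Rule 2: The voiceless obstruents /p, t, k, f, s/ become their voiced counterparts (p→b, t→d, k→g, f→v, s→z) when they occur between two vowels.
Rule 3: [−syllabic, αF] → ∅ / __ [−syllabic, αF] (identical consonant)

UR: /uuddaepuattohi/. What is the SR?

Rule 1 (intervocalic h-deletion): /h/ occurs between vowels /o/ and /i/, so it deletes. /uuddaepuattohi/ → uuddaepuattoi.
Rule 2 (intervocalic voicing): /p/ is a voiceless obstruent between vowels /e/ and /u/, so it voices to [b]. /uuddaepuattoi/ → uuddaebuattoi.
Rule 3 (degemination): /dd/ is a geminate; the first /d/ deletes. /tt/ is a geminate; the first /t/ deletes. /uuddaebuattoi/ → uudaebuatoi.

uudaebuatoi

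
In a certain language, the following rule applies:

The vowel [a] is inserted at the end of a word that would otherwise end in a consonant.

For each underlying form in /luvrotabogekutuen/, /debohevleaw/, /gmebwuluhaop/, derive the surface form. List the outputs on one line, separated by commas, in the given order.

/luvrotabogekutuen/: the form ends in the consonant /n/, so [a] is inserted word-finally. → [luvrotabogekutuena].
/debohevleaw/: the form ends in the consonant /w/, so [a] is inserted word-finally. → [debohevleawa].
/gmebwuluhaop/: the form ends in the consonant /p/, so [a] is inserted word-finally. → [gmebwuluhaopa].

luvrotabogekutuena, debohevleawa, gmebwuluhaopa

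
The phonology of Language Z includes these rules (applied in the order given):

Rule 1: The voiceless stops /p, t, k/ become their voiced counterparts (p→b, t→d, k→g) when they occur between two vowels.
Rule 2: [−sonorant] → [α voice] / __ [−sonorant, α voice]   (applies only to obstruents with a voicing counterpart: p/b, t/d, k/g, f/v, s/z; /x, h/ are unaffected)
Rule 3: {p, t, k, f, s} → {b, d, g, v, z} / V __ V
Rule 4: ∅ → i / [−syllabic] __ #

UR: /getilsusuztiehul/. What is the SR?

gedilsuzustiehuli

Rule 1 (intervocalic voicing): /t/ is a voiceless stop between vowels /e/ and /i/, so it voices to [d]. /getilsusuztiehul/ → gedilsusuztiehul.
Rule 2 (regressive voicing assimilation): /z/ precedes the voiceless obstruent /t/, so it devoices to [s] by assimilation. /gedilsusuztiehul/ → gedilsusustiehul.
Rule 3 (intervocalic voicing): /s/ is a voiceless obstruent between vowels /u/ and /u/, so it voices to [z]. /gedilsusustiehul/ → gedilsuzustiehul.
Rule 4 (final i-epenthesis): the form ends in the consonant /l/, so [i] is inserted word-finally. /gedilsuzustiehul/ → gedilsuzustiehuli.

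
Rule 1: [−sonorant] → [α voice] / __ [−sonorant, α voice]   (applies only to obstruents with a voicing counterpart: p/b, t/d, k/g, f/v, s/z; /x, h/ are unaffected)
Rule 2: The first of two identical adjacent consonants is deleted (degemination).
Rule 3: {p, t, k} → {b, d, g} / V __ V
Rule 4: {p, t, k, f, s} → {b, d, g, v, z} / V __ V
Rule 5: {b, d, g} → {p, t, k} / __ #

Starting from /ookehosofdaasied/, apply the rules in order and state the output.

oogehozovdaaziet

Rule 1 (regressive voicing assimilation): /f/ precedes the voiced obstruent /d/, so it voices to [v] by assimilation. /ookehosofdaasied/ → ookehosovdaasied.
Rule 2 (degemination): no segment meets the environment; /ookehosovdaasied/ is unchanged.
Rule 3 (intervocalic voicing): /k/ is a voiceless stop between vowels /o/ and /e/, so it voices to [g]. /ookehosovdaasied/ → oogehosovdaasied.
Rule 4 (intervocalic voicing): /s/ is a voiceless obstruent between vowels /o/ and /o/, so it voices to [z]. /s/ is a voiceless obstruent between vowels /a/ and /i/, so it voices to [z]. /oogehosovdaasied/ → oogehozovdaazied.
Rule 5 (final devoicing): /d/ is a voiced stop in word-final position, so it devoices to [t]. /oogehozovdaazied/ → oogehozovdaaziet.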